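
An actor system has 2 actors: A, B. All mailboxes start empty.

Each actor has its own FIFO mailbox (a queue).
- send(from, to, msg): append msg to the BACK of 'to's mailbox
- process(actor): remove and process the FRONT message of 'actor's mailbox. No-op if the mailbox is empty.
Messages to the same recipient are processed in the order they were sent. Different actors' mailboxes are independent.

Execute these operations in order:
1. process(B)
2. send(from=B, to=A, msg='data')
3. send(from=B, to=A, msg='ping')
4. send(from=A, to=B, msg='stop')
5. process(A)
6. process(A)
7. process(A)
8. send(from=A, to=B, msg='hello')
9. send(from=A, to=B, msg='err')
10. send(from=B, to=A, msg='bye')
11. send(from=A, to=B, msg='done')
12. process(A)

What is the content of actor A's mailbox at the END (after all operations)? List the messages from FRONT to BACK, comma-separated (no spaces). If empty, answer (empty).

Answer: (empty)

Derivation:
After 1 (process(B)): A:[] B:[]
After 2 (send(from=B, to=A, msg='data')): A:[data] B:[]
After 3 (send(from=B, to=A, msg='ping')): A:[data,ping] B:[]
After 4 (send(from=A, to=B, msg='stop')): A:[data,ping] B:[stop]
After 5 (process(A)): A:[ping] B:[stop]
After 6 (process(A)): A:[] B:[stop]
After 7 (process(A)): A:[] B:[stop]
After 8 (send(from=A, to=B, msg='hello')): A:[] B:[stop,hello]
After 9 (send(from=A, to=B, msg='err')): A:[] B:[stop,hello,err]
After 10 (send(from=B, to=A, msg='bye')): A:[bye] B:[stop,hello,err]
After 11 (send(from=A, to=B, msg='done')): A:[bye] B:[stop,hello,err,done]
After 12 (process(A)): A:[] B:[stop,hello,err,done]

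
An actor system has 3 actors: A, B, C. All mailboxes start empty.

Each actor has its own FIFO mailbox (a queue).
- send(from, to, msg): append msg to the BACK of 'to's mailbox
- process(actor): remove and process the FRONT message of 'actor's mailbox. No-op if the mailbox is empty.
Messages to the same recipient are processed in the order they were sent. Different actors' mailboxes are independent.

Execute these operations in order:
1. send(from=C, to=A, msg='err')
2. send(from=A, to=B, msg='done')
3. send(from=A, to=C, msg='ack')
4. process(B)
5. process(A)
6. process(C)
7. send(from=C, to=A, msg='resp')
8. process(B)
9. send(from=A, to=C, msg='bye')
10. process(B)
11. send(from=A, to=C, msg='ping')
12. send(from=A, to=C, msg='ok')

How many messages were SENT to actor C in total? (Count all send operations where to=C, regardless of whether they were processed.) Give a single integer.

Answer: 4

Derivation:
After 1 (send(from=C, to=A, msg='err')): A:[err] B:[] C:[]
After 2 (send(from=A, to=B, msg='done')): A:[err] B:[done] C:[]
After 3 (send(from=A, to=C, msg='ack')): A:[err] B:[done] C:[ack]
After 4 (process(B)): A:[err] B:[] C:[ack]
After 5 (process(A)): A:[] B:[] C:[ack]
After 6 (process(C)): A:[] B:[] C:[]
After 7 (send(from=C, to=A, msg='resp')): A:[resp] B:[] C:[]
After 8 (process(B)): A:[resp] B:[] C:[]
After 9 (send(from=A, to=C, msg='bye')): A:[resp] B:[] C:[bye]
After 10 (process(B)): A:[resp] B:[] C:[bye]
After 11 (send(from=A, to=C, msg='ping')): A:[resp] B:[] C:[bye,ping]
After 12 (send(from=A, to=C, msg='ok')): A:[resp] B:[] C:[bye,ping,ok]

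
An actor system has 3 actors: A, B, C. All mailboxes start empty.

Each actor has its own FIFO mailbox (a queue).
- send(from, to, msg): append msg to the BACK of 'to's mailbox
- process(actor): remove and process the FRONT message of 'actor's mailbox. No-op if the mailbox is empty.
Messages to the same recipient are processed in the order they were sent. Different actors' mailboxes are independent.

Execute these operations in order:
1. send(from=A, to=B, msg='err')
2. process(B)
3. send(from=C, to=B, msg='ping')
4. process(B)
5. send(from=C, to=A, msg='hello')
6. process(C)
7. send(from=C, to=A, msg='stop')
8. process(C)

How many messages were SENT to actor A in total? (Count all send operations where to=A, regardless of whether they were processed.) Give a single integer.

Answer: 2

Derivation:
After 1 (send(from=A, to=B, msg='err')): A:[] B:[err] C:[]
After 2 (process(B)): A:[] B:[] C:[]
After 3 (send(from=C, to=B, msg='ping')): A:[] B:[ping] C:[]
After 4 (process(B)): A:[] B:[] C:[]
After 5 (send(from=C, to=A, msg='hello')): A:[hello] B:[] C:[]
After 6 (process(C)): A:[hello] B:[] C:[]
After 7 (send(from=C, to=A, msg='stop')): A:[hello,stop] B:[] C:[]
After 8 (process(C)): A:[hello,stop] B:[] C:[]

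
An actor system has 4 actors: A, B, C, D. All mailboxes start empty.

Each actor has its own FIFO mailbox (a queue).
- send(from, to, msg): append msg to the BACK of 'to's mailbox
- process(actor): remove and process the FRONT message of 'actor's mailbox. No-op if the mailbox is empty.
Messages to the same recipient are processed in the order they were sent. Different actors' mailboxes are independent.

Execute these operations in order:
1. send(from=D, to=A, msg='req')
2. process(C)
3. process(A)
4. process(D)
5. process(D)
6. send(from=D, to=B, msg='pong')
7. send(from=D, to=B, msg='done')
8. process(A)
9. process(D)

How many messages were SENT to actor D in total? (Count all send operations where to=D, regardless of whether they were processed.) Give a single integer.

Answer: 0

Derivation:
After 1 (send(from=D, to=A, msg='req')): A:[req] B:[] C:[] D:[]
After 2 (process(C)): A:[req] B:[] C:[] D:[]
After 3 (process(A)): A:[] B:[] C:[] D:[]
After 4 (process(D)): A:[] B:[] C:[] D:[]
After 5 (process(D)): A:[] B:[] C:[] D:[]
After 6 (send(from=D, to=B, msg='pong')): A:[] B:[pong] C:[] D:[]
After 7 (send(from=D, to=B, msg='done')): A:[] B:[pong,done] C:[] D:[]
After 8 (process(A)): A:[] B:[pong,done] C:[] D:[]
After 9 (process(D)): A:[] B:[pong,done] C:[] D:[]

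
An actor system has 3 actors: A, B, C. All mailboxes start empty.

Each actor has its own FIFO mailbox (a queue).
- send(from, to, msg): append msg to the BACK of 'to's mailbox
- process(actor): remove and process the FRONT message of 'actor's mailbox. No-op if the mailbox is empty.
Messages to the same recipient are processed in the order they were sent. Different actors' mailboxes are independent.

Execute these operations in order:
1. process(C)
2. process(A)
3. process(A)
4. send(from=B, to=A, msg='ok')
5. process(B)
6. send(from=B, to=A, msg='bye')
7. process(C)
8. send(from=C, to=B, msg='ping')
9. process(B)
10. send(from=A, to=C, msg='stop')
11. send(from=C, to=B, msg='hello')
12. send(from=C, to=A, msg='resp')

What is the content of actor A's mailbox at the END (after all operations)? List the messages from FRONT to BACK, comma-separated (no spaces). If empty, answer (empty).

Answer: ok,bye,resp

Derivation:
After 1 (process(C)): A:[] B:[] C:[]
After 2 (process(A)): A:[] B:[] C:[]
After 3 (process(A)): A:[] B:[] C:[]
After 4 (send(from=B, to=A, msg='ok')): A:[ok] B:[] C:[]
After 5 (process(B)): A:[ok] B:[] C:[]
After 6 (send(from=B, to=A, msg='bye')): A:[ok,bye] B:[] C:[]
After 7 (process(C)): A:[ok,bye] B:[] C:[]
After 8 (send(from=C, to=B, msg='ping')): A:[ok,bye] B:[ping] C:[]
After 9 (process(B)): A:[ok,bye] B:[] C:[]
After 10 (send(from=A, to=C, msg='stop')): A:[ok,bye] B:[] C:[stop]
After 11 (send(from=C, to=B, msg='hello')): A:[ok,bye] B:[hello] C:[stop]
After 12 (send(from=C, to=A, msg='resp')): A:[ok,bye,resp] B:[hello] C:[stop]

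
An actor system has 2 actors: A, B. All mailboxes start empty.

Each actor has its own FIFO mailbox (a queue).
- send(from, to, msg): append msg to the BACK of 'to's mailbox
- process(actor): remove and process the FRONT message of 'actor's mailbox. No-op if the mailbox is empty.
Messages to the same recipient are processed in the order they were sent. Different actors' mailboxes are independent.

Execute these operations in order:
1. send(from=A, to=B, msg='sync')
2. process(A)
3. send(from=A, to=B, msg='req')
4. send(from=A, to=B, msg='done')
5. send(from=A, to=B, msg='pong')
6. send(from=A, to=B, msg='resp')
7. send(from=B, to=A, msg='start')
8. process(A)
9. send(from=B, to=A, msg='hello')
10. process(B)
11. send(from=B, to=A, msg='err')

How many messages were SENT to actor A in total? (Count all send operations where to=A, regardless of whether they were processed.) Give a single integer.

Answer: 3

Derivation:
After 1 (send(from=A, to=B, msg='sync')): A:[] B:[sync]
After 2 (process(A)): A:[] B:[sync]
After 3 (send(from=A, to=B, msg='req')): A:[] B:[sync,req]
After 4 (send(from=A, to=B, msg='done')): A:[] B:[sync,req,done]
After 5 (send(from=A, to=B, msg='pong')): A:[] B:[sync,req,done,pong]
After 6 (send(from=A, to=B, msg='resp')): A:[] B:[sync,req,done,pong,resp]
After 7 (send(from=B, to=A, msg='start')): A:[start] B:[sync,req,done,pong,resp]
After 8 (process(A)): A:[] B:[sync,req,done,pong,resp]
After 9 (send(from=B, to=A, msg='hello')): A:[hello] B:[sync,req,done,pong,resp]
After 10 (process(B)): A:[hello] B:[req,done,pong,resp]
After 11 (send(from=B, to=A, msg='err')): A:[hello,err] B:[req,done,pong,resp]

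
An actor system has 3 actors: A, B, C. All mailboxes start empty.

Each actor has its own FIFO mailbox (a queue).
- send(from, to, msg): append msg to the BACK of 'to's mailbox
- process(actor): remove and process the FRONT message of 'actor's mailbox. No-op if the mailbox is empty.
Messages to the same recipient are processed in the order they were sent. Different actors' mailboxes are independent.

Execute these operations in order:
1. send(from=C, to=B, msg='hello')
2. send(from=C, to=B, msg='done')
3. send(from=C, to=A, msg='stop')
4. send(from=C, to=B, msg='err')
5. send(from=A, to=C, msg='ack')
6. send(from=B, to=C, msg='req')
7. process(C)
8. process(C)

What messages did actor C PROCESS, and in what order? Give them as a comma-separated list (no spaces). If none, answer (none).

After 1 (send(from=C, to=B, msg='hello')): A:[] B:[hello] C:[]
After 2 (send(from=C, to=B, msg='done')): A:[] B:[hello,done] C:[]
After 3 (send(from=C, to=A, msg='stop')): A:[stop] B:[hello,done] C:[]
After 4 (send(from=C, to=B, msg='err')): A:[stop] B:[hello,done,err] C:[]
After 5 (send(from=A, to=C, msg='ack')): A:[stop] B:[hello,done,err] C:[ack]
After 6 (send(from=B, to=C, msg='req')): A:[stop] B:[hello,done,err] C:[ack,req]
After 7 (process(C)): A:[stop] B:[hello,done,err] C:[req]
After 8 (process(C)): A:[stop] B:[hello,done,err] C:[]

Answer: ack,req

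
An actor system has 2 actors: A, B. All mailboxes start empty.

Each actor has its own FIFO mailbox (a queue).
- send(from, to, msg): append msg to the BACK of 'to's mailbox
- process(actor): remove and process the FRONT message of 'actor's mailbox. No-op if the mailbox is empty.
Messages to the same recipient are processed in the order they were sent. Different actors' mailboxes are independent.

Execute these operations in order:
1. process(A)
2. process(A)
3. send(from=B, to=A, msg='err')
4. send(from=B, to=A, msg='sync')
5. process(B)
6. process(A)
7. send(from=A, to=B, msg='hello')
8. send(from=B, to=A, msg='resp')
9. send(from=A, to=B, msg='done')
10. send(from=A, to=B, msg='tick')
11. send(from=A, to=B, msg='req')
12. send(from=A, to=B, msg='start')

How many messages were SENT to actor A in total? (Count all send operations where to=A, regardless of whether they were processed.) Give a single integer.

Answer: 3

Derivation:
After 1 (process(A)): A:[] B:[]
After 2 (process(A)): A:[] B:[]
After 3 (send(from=B, to=A, msg='err')): A:[err] B:[]
After 4 (send(from=B, to=A, msg='sync')): A:[err,sync] B:[]
After 5 (process(B)): A:[err,sync] B:[]
After 6 (process(A)): A:[sync] B:[]
After 7 (send(from=A, to=B, msg='hello')): A:[sync] B:[hello]
After 8 (send(from=B, to=A, msg='resp')): A:[sync,resp] B:[hello]
After 9 (send(from=A, to=B, msg='done')): A:[sync,resp] B:[hello,done]
After 10 (send(from=A, to=B, msg='tick')): A:[sync,resp] B:[hello,done,tick]
After 11 (send(from=A, to=B, msg='req')): A:[sync,resp] B:[hello,done,tick,req]
After 12 (send(from=A, to=B, msg='start')): A:[sync,resp] B:[hello,done,tick,req,start]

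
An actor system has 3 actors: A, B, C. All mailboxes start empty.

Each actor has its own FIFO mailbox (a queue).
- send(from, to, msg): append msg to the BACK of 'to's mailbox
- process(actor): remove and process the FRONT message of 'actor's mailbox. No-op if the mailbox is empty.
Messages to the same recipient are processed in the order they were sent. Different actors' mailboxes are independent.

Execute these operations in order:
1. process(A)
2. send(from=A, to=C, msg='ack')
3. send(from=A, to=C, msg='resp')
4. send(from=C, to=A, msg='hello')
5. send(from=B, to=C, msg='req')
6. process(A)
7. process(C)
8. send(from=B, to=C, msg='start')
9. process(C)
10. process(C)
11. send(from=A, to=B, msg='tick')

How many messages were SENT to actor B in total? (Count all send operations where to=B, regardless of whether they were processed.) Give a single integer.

Answer: 1

Derivation:
After 1 (process(A)): A:[] B:[] C:[]
After 2 (send(from=A, to=C, msg='ack')): A:[] B:[] C:[ack]
After 3 (send(from=A, to=C, msg='resp')): A:[] B:[] C:[ack,resp]
After 4 (send(from=C, to=A, msg='hello')): A:[hello] B:[] C:[ack,resp]
After 5 (send(from=B, to=C, msg='req')): A:[hello] B:[] C:[ack,resp,req]
After 6 (process(A)): A:[] B:[] C:[ack,resp,req]
After 7 (process(C)): A:[] B:[] C:[resp,req]
After 8 (send(from=B, to=C, msg='start')): A:[] B:[] C:[resp,req,start]
After 9 (process(C)): A:[] B:[] C:[req,start]
After 10 (process(C)): A:[] B:[] C:[start]
After 11 (send(from=A, to=B, msg='tick')): A:[] B:[tick] C:[start]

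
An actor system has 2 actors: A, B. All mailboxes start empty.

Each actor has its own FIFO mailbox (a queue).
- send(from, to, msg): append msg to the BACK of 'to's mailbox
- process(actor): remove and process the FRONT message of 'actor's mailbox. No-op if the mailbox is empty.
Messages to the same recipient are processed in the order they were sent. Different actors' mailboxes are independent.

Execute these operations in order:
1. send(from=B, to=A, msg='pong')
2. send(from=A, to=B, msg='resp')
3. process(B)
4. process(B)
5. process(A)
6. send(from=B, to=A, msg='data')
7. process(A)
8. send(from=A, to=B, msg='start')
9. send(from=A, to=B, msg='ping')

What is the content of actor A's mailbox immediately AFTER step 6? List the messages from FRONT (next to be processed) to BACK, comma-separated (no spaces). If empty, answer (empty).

After 1 (send(from=B, to=A, msg='pong')): A:[pong] B:[]
After 2 (send(from=A, to=B, msg='resp')): A:[pong] B:[resp]
After 3 (process(B)): A:[pong] B:[]
After 4 (process(B)): A:[pong] B:[]
After 5 (process(A)): A:[] B:[]
After 6 (send(from=B, to=A, msg='data')): A:[data] B:[]

data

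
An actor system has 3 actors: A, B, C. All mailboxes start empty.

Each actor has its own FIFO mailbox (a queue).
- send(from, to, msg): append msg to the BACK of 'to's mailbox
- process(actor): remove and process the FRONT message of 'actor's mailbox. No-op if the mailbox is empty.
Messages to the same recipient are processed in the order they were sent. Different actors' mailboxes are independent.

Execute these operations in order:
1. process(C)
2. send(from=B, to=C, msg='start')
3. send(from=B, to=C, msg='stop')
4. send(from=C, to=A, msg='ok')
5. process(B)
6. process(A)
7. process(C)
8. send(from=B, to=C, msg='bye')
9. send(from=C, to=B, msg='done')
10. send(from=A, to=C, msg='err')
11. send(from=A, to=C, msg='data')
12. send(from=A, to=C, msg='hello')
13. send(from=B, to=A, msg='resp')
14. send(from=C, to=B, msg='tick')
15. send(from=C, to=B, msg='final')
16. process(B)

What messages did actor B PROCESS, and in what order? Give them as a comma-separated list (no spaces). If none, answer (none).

Answer: done

Derivation:
After 1 (process(C)): A:[] B:[] C:[]
After 2 (send(from=B, to=C, msg='start')): A:[] B:[] C:[start]
After 3 (send(from=B, to=C, msg='stop')): A:[] B:[] C:[start,stop]
After 4 (send(from=C, to=A, msg='ok')): A:[ok] B:[] C:[start,stop]
After 5 (process(B)): A:[ok] B:[] C:[start,stop]
After 6 (process(A)): A:[] B:[] C:[start,stop]
After 7 (process(C)): A:[] B:[] C:[stop]
After 8 (send(from=B, to=C, msg='bye')): A:[] B:[] C:[stop,bye]
After 9 (send(from=C, to=B, msg='done')): A:[] B:[done] C:[stop,bye]
After 10 (send(from=A, to=C, msg='err')): A:[] B:[done] C:[stop,bye,err]
After 11 (send(from=A, to=C, msg='data')): A:[] B:[done] C:[stop,bye,err,data]
After 12 (send(from=A, to=C, msg='hello')): A:[] B:[done] C:[stop,bye,err,data,hello]
After 13 (send(from=B, to=A, msg='resp')): A:[resp] B:[done] C:[stop,bye,err,data,hello]
After 14 (send(from=C, to=B, msg='tick')): A:[resp] B:[done,tick] C:[stop,bye,err,data,hello]
After 15 (send(from=C, to=B, msg='final')): A:[resp] B:[done,tick,final] C:[stop,bye,err,data,hello]
After 16 (process(B)): A:[resp] B:[tick,final] C:[stop,bye,err,data,hello]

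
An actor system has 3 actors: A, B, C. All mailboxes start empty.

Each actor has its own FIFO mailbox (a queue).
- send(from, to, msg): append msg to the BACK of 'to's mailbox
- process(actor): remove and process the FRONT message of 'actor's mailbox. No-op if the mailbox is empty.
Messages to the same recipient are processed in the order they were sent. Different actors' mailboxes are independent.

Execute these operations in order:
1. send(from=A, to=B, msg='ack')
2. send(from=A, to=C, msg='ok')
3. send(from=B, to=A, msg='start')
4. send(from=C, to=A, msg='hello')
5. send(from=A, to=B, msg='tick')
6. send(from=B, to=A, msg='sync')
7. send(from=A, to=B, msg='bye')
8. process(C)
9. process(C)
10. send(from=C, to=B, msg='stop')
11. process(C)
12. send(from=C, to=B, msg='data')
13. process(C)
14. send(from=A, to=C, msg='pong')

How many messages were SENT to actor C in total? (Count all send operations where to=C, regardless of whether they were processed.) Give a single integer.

After 1 (send(from=A, to=B, msg='ack')): A:[] B:[ack] C:[]
After 2 (send(from=A, to=C, msg='ok')): A:[] B:[ack] C:[ok]
After 3 (send(from=B, to=A, msg='start')): A:[start] B:[ack] C:[ok]
After 4 (send(from=C, to=A, msg='hello')): A:[start,hello] B:[ack] C:[ok]
After 5 (send(from=A, to=B, msg='tick')): A:[start,hello] B:[ack,tick] C:[ok]
After 6 (send(from=B, to=A, msg='sync')): A:[start,hello,sync] B:[ack,tick] C:[ok]
After 7 (send(from=A, to=B, msg='bye')): A:[start,hello,sync] B:[ack,tick,bye] C:[ok]
After 8 (process(C)): A:[start,hello,sync] B:[ack,tick,bye] C:[]
After 9 (process(C)): A:[start,hello,sync] B:[ack,tick,bye] C:[]
After 10 (send(from=C, to=B, msg='stop')): A:[start,hello,sync] B:[ack,tick,bye,stop] C:[]
After 11 (process(C)): A:[start,hello,sync] B:[ack,tick,bye,stop] C:[]
After 12 (send(from=C, to=B, msg='data')): A:[start,hello,sync] B:[ack,tick,bye,stop,data] C:[]
After 13 (process(C)): A:[start,hello,sync] B:[ack,tick,bye,stop,data] C:[]
After 14 (send(from=A, to=C, msg='pong')): A:[start,hello,sync] B:[ack,tick,bye,stop,data] C:[pong]

Answer: 2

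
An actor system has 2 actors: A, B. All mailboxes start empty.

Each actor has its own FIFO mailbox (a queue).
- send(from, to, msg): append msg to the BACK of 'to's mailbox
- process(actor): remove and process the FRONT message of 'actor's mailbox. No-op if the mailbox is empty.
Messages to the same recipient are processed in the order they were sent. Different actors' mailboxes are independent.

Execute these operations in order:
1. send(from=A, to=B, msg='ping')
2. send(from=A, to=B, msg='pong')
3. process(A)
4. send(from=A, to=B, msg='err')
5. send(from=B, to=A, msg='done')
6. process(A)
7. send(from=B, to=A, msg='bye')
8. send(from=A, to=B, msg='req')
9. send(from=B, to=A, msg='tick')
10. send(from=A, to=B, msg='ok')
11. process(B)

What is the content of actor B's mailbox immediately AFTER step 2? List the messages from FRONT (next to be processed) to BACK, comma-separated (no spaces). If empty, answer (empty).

After 1 (send(from=A, to=B, msg='ping')): A:[] B:[ping]
After 2 (send(from=A, to=B, msg='pong')): A:[] B:[ping,pong]

ping,pong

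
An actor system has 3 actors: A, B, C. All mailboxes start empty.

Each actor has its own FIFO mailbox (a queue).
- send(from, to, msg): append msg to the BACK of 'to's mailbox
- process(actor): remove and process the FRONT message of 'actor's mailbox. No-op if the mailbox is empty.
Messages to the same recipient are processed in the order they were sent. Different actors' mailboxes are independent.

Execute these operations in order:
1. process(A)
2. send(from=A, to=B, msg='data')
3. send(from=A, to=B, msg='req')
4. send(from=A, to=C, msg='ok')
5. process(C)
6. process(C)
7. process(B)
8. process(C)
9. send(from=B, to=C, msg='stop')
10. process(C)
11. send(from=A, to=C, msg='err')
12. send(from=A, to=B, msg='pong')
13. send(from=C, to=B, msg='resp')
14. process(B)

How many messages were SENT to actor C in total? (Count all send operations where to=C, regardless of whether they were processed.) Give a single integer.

After 1 (process(A)): A:[] B:[] C:[]
After 2 (send(from=A, to=B, msg='data')): A:[] B:[data] C:[]
After 3 (send(from=A, to=B, msg='req')): A:[] B:[data,req] C:[]
After 4 (send(from=A, to=C, msg='ok')): A:[] B:[data,req] C:[ok]
After 5 (process(C)): A:[] B:[data,req] C:[]
After 6 (process(C)): A:[] B:[data,req] C:[]
After 7 (process(B)): A:[] B:[req] C:[]
After 8 (process(C)): A:[] B:[req] C:[]
After 9 (send(from=B, to=C, msg='stop')): A:[] B:[req] C:[stop]
After 10 (process(C)): A:[] B:[req] C:[]
After 11 (send(from=A, to=C, msg='err')): A:[] B:[req] C:[err]
After 12 (send(from=A, to=B, msg='pong')): A:[] B:[req,pong] C:[err]
After 13 (send(from=C, to=B, msg='resp')): A:[] B:[req,pong,resp] C:[err]
After 14 (process(B)): A:[] B:[pong,resp] C:[err]

Answer: 3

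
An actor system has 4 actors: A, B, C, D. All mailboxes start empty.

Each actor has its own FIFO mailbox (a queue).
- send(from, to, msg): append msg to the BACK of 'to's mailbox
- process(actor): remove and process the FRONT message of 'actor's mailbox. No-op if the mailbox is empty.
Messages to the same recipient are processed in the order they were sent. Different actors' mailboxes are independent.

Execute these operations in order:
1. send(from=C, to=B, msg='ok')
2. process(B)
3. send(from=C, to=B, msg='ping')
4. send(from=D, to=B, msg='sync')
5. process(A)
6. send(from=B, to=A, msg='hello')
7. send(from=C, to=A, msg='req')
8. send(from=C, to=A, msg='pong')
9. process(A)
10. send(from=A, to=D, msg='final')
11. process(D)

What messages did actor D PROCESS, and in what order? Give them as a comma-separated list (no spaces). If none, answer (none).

Answer: final

Derivation:
After 1 (send(from=C, to=B, msg='ok')): A:[] B:[ok] C:[] D:[]
After 2 (process(B)): A:[] B:[] C:[] D:[]
After 3 (send(from=C, to=B, msg='ping')): A:[] B:[ping] C:[] D:[]
After 4 (send(from=D, to=B, msg='sync')): A:[] B:[ping,sync] C:[] D:[]
After 5 (process(A)): A:[] B:[ping,sync] C:[] D:[]
After 6 (send(from=B, to=A, msg='hello')): A:[hello] B:[ping,sync] C:[] D:[]
After 7 (send(from=C, to=A, msg='req')): A:[hello,req] B:[ping,sync] C:[] D:[]
After 8 (send(from=C, to=A, msg='pong')): A:[hello,req,pong] B:[ping,sync] C:[] D:[]
After 9 (process(A)): A:[req,pong] B:[ping,sync] C:[] D:[]
After 10 (send(from=A, to=D, msg='final')): A:[req,pong] B:[ping,sync] C:[] D:[final]
After 11 (process(D)): A:[req,pong] B:[ping,sync] C:[] D:[]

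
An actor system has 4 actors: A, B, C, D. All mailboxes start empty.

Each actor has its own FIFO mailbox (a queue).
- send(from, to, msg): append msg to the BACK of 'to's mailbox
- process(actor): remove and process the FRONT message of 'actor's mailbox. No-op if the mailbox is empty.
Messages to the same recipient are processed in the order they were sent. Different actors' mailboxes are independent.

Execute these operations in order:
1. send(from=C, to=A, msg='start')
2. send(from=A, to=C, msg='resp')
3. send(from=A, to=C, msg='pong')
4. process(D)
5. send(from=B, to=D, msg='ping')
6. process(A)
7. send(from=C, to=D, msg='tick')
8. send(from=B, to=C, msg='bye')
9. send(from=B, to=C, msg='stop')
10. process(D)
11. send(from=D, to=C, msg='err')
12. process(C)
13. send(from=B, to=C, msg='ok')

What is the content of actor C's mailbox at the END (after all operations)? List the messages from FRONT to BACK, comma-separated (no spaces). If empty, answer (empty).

Answer: pong,bye,stop,err,ok

Derivation:
After 1 (send(from=C, to=A, msg='start')): A:[start] B:[] C:[] D:[]
After 2 (send(from=A, to=C, msg='resp')): A:[start] B:[] C:[resp] D:[]
After 3 (send(from=A, to=C, msg='pong')): A:[start] B:[] C:[resp,pong] D:[]
After 4 (process(D)): A:[start] B:[] C:[resp,pong] D:[]
After 5 (send(from=B, to=D, msg='ping')): A:[start] B:[] C:[resp,pong] D:[ping]
After 6 (process(A)): A:[] B:[] C:[resp,pong] D:[ping]
After 7 (send(from=C, to=D, msg='tick')): A:[] B:[] C:[resp,pong] D:[ping,tick]
After 8 (send(from=B, to=C, msg='bye')): A:[] B:[] C:[resp,pong,bye] D:[ping,tick]
After 9 (send(from=B, to=C, msg='stop')): A:[] B:[] C:[resp,pong,bye,stop] D:[ping,tick]
After 10 (process(D)): A:[] B:[] C:[resp,pong,bye,stop] D:[tick]
After 11 (send(from=D, to=C, msg='err')): A:[] B:[] C:[resp,pong,bye,stop,err] D:[tick]
After 12 (process(C)): A:[] B:[] C:[pong,bye,stop,err] D:[tick]
After 13 (send(from=B, to=C, msg='ok')): A:[] B:[] C:[pong,bye,stop,err,ok] D:[tick]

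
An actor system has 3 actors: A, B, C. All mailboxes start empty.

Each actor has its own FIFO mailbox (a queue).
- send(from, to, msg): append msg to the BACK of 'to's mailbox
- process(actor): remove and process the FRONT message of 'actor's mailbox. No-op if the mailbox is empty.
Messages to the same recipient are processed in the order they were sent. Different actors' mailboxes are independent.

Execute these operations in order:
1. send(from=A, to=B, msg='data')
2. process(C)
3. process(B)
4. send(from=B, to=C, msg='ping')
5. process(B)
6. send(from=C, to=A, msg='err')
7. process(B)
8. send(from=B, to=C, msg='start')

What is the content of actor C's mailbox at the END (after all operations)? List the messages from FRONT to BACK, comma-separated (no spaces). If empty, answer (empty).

Answer: ping,start

Derivation:
After 1 (send(from=A, to=B, msg='data')): A:[] B:[data] C:[]
After 2 (process(C)): A:[] B:[data] C:[]
After 3 (process(B)): A:[] B:[] C:[]
After 4 (send(from=B, to=C, msg='ping')): A:[] B:[] C:[ping]
After 5 (process(B)): A:[] B:[] C:[ping]
After 6 (send(from=C, to=A, msg='err')): A:[err] B:[] C:[ping]
After 7 (process(B)): A:[err] B:[] C:[ping]
After 8 (send(from=B, to=C, msg='start')): A:[err] B:[] C:[ping,start]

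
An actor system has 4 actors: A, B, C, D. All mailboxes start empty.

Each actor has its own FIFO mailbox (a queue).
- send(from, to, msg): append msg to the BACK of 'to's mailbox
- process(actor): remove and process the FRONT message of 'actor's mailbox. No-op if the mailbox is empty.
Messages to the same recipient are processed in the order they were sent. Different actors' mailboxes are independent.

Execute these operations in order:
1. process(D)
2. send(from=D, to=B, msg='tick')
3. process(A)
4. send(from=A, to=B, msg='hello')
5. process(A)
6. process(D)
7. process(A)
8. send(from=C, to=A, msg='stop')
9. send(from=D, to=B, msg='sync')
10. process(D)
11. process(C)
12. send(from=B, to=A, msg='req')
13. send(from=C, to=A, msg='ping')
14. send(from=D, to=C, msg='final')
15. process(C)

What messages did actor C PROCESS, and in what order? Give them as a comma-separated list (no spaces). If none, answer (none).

Answer: final

Derivation:
After 1 (process(D)): A:[] B:[] C:[] D:[]
After 2 (send(from=D, to=B, msg='tick')): A:[] B:[tick] C:[] D:[]
After 3 (process(A)): A:[] B:[tick] C:[] D:[]
After 4 (send(from=A, to=B, msg='hello')): A:[] B:[tick,hello] C:[] D:[]
After 5 (process(A)): A:[] B:[tick,hello] C:[] D:[]
After 6 (process(D)): A:[] B:[tick,hello] C:[] D:[]
After 7 (process(A)): A:[] B:[tick,hello] C:[] D:[]
After 8 (send(from=C, to=A, msg='stop')): A:[stop] B:[tick,hello] C:[] D:[]
After 9 (send(from=D, to=B, msg='sync')): A:[stop] B:[tick,hello,sync] C:[] D:[]
After 10 (process(D)): A:[stop] B:[tick,hello,sync] C:[] D:[]
After 11 (process(C)): A:[stop] B:[tick,hello,sync] C:[] D:[]
After 12 (send(from=B, to=A, msg='req')): A:[stop,req] B:[tick,hello,sync] C:[] D:[]
After 13 (send(from=C, to=A, msg='ping')): A:[stop,req,ping] B:[tick,hello,sync] C:[] D:[]
After 14 (send(from=D, to=C, msg='final')): A:[stop,req,ping] B:[tick,hello,sync] C:[final] D:[]
After 15 (process(C)): A:[stop,req,ping] B:[tick,hello,sync] C:[] D:[]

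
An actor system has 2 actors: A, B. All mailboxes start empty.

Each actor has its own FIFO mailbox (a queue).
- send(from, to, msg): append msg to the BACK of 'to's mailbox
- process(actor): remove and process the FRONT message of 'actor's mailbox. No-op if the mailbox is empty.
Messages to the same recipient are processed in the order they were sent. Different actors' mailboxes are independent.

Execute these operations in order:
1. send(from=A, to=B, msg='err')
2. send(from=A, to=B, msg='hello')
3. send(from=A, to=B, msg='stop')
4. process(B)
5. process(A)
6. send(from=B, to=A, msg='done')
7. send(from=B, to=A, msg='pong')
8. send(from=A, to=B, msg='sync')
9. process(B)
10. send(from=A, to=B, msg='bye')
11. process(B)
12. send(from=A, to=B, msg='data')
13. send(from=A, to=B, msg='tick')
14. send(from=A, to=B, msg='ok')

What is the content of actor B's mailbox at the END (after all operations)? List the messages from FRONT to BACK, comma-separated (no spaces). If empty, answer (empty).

Answer: sync,bye,data,tick,ok

Derivation:
After 1 (send(from=A, to=B, msg='err')): A:[] B:[err]
After 2 (send(from=A, to=B, msg='hello')): A:[] B:[err,hello]
After 3 (send(from=A, to=B, msg='stop')): A:[] B:[err,hello,stop]
After 4 (process(B)): A:[] B:[hello,stop]
After 5 (process(A)): A:[] B:[hello,stop]
After 6 (send(from=B, to=A, msg='done')): A:[done] B:[hello,stop]
After 7 (send(from=B, to=A, msg='pong')): A:[done,pong] B:[hello,stop]
After 8 (send(from=A, to=B, msg='sync')): A:[done,pong] B:[hello,stop,sync]
After 9 (process(B)): A:[done,pong] B:[stop,sync]
After 10 (send(from=A, to=B, msg='bye')): A:[done,pong] B:[stop,sync,bye]
After 11 (process(B)): A:[done,pong] B:[sync,bye]
After 12 (send(from=A, to=B, msg='data')): A:[done,pong] B:[sync,bye,data]
After 13 (send(from=A, to=B, msg='tick')): A:[done,pong] B:[sync,bye,data,tick]
After 14 (send(from=A, to=B, msg='ok')): A:[done,pong] B:[sync,bye,data,tick,ok]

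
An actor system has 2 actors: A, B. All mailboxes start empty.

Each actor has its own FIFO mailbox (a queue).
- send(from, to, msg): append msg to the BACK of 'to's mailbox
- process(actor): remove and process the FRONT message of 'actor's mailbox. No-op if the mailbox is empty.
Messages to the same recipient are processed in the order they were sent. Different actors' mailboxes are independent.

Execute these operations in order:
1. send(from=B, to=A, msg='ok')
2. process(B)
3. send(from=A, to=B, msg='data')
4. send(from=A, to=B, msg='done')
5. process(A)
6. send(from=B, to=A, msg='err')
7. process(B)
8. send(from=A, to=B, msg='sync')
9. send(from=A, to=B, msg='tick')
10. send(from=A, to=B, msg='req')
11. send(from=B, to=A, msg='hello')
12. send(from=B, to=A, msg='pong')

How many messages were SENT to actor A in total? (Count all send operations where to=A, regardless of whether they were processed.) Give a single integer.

After 1 (send(from=B, to=A, msg='ok')): A:[ok] B:[]
After 2 (process(B)): A:[ok] B:[]
After 3 (send(from=A, to=B, msg='data')): A:[ok] B:[data]
After 4 (send(from=A, to=B, msg='done')): A:[ok] B:[data,done]
After 5 (process(A)): A:[] B:[data,done]
After 6 (send(from=B, to=A, msg='err')): A:[err] B:[data,done]
After 7 (process(B)): A:[err] B:[done]
After 8 (send(from=A, to=B, msg='sync')): A:[err] B:[done,sync]
After 9 (send(from=A, to=B, msg='tick')): A:[err] B:[done,sync,tick]
After 10 (send(from=A, to=B, msg='req')): A:[err] B:[done,sync,tick,req]
After 11 (send(from=B, to=A, msg='hello')): A:[err,hello] B:[done,sync,tick,req]
After 12 (send(from=B, to=A, msg='pong')): A:[err,hello,pong] B:[done,sync,tick,req]

Answer: 4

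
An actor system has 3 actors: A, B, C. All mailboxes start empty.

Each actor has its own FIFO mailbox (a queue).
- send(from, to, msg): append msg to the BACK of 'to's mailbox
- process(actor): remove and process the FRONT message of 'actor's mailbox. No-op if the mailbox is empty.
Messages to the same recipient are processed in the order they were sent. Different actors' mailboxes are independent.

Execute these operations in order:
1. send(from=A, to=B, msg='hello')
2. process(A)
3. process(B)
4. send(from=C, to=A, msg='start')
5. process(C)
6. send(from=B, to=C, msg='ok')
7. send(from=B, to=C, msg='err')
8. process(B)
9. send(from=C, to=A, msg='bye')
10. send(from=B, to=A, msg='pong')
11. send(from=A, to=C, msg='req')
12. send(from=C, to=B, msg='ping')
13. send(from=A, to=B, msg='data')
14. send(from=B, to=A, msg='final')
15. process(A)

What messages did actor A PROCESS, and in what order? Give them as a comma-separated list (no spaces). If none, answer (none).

Answer: start

Derivation:
After 1 (send(from=A, to=B, msg='hello')): A:[] B:[hello] C:[]
After 2 (process(A)): A:[] B:[hello] C:[]
After 3 (process(B)): A:[] B:[] C:[]
After 4 (send(from=C, to=A, msg='start')): A:[start] B:[] C:[]
After 5 (process(C)): A:[start] B:[] C:[]
After 6 (send(from=B, to=C, msg='ok')): A:[start] B:[] C:[ok]
After 7 (send(from=B, to=C, msg='err')): A:[start] B:[] C:[ok,err]
After 8 (process(B)): A:[start] B:[] C:[ok,err]
After 9 (send(from=C, to=A, msg='bye')): A:[start,bye] B:[] C:[ok,err]
After 10 (send(from=B, to=A, msg='pong')): A:[start,bye,pong] B:[] C:[ok,err]
After 11 (send(from=A, to=C, msg='req')): A:[start,bye,pong] B:[] C:[ok,err,req]
After 12 (send(from=C, to=B, msg='ping')): A:[start,bye,pong] B:[ping] C:[ok,err,req]
After 13 (send(from=A, to=B, msg='data')): A:[start,bye,pong] B:[ping,data] C:[ok,err,req]
After 14 (send(from=B, to=A, msg='final')): A:[start,bye,pong,final] B:[ping,data] C:[ok,err,req]
After 15 (process(A)): A:[bye,pong,final] B:[ping,data] C:[ok,err,req]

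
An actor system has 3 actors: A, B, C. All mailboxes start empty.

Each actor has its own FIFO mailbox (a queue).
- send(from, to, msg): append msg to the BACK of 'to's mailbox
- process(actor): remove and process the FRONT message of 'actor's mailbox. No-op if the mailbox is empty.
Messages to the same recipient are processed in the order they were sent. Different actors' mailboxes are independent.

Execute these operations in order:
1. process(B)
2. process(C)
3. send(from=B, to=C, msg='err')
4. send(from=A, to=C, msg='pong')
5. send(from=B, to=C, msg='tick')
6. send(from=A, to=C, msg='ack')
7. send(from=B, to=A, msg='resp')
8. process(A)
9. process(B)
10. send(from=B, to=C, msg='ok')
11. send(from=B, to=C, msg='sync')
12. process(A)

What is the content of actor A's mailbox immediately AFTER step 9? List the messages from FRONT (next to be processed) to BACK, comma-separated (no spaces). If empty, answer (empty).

After 1 (process(B)): A:[] B:[] C:[]
After 2 (process(C)): A:[] B:[] C:[]
After 3 (send(from=B, to=C, msg='err')): A:[] B:[] C:[err]
After 4 (send(from=A, to=C, msg='pong')): A:[] B:[] C:[err,pong]
After 5 (send(from=B, to=C, msg='tick')): A:[] B:[] C:[err,pong,tick]
After 6 (send(from=A, to=C, msg='ack')): A:[] B:[] C:[err,pong,tick,ack]
After 7 (send(from=B, to=A, msg='resp')): A:[resp] B:[] C:[err,pong,tick,ack]
After 8 (process(A)): A:[] B:[] C:[err,pong,tick,ack]
After 9 (process(B)): A:[] B:[] C:[err,pong,tick,ack]

(empty)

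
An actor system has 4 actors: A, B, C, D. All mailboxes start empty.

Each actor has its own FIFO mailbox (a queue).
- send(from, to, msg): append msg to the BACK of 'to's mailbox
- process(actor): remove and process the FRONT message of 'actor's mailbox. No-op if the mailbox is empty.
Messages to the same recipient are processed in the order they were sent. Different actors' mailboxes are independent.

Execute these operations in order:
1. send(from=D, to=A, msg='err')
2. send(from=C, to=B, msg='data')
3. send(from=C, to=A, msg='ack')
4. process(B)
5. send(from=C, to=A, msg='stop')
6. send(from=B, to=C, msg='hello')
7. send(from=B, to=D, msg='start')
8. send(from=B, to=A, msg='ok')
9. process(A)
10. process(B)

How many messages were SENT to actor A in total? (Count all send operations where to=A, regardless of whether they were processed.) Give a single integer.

After 1 (send(from=D, to=A, msg='err')): A:[err] B:[] C:[] D:[]
After 2 (send(from=C, to=B, msg='data')): A:[err] B:[data] C:[] D:[]
After 3 (send(from=C, to=A, msg='ack')): A:[err,ack] B:[data] C:[] D:[]
After 4 (process(B)): A:[err,ack] B:[] C:[] D:[]
After 5 (send(from=C, to=A, msg='stop')): A:[err,ack,stop] B:[] C:[] D:[]
After 6 (send(from=B, to=C, msg='hello')): A:[err,ack,stop] B:[] C:[hello] D:[]
After 7 (send(from=B, to=D, msg='start')): A:[err,ack,stop] B:[] C:[hello] D:[start]
After 8 (send(from=B, to=A, msg='ok')): A:[err,ack,stop,ok] B:[] C:[hello] D:[start]
After 9 (process(A)): A:[ack,stop,ok] B:[] C:[hello] D:[start]
After 10 (process(B)): A:[ack,stop,ok] B:[] C:[hello] D:[start]

Answer: 4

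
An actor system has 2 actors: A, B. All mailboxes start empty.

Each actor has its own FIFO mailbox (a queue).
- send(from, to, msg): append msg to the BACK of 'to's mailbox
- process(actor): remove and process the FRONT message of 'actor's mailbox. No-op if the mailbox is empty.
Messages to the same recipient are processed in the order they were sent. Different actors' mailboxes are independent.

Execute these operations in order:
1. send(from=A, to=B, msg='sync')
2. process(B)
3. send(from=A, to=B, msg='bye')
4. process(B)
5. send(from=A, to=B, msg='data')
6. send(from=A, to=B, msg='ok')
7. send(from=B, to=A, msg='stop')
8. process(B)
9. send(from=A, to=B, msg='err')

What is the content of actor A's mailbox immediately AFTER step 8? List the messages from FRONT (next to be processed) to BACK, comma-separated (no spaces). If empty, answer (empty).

After 1 (send(from=A, to=B, msg='sync')): A:[] B:[sync]
After 2 (process(B)): A:[] B:[]
After 3 (send(from=A, to=B, msg='bye')): A:[] B:[bye]
After 4 (process(B)): A:[] B:[]
After 5 (send(from=A, to=B, msg='data')): A:[] B:[data]
After 6 (send(from=A, to=B, msg='ok')): A:[] B:[data,ok]
After 7 (send(from=B, to=A, msg='stop')): A:[stop] B:[data,ok]
After 8 (process(B)): A:[stop] B:[ok]

stop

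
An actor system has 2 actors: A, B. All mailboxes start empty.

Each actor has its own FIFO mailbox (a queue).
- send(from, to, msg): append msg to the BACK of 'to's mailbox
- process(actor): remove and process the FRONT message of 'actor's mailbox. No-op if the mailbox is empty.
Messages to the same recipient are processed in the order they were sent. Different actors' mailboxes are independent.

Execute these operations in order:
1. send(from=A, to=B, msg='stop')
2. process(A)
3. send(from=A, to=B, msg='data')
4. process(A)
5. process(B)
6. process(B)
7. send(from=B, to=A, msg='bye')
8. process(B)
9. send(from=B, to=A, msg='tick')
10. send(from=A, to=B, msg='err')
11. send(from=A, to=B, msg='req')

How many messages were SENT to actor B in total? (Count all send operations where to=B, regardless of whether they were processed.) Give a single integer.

After 1 (send(from=A, to=B, msg='stop')): A:[] B:[stop]
After 2 (process(A)): A:[] B:[stop]
After 3 (send(from=A, to=B, msg='data')): A:[] B:[stop,data]
After 4 (process(A)): A:[] B:[stop,data]
After 5 (process(B)): A:[] B:[data]
After 6 (process(B)): A:[] B:[]
After 7 (send(from=B, to=A, msg='bye')): A:[bye] B:[]
After 8 (process(B)): A:[bye] B:[]
After 9 (send(from=B, to=A, msg='tick')): A:[bye,tick] B:[]
After 10 (send(from=A, to=B, msg='err')): A:[bye,tick] B:[err]
After 11 (send(from=A, to=B, msg='req')): A:[bye,tick] B:[err,req]

Answer: 4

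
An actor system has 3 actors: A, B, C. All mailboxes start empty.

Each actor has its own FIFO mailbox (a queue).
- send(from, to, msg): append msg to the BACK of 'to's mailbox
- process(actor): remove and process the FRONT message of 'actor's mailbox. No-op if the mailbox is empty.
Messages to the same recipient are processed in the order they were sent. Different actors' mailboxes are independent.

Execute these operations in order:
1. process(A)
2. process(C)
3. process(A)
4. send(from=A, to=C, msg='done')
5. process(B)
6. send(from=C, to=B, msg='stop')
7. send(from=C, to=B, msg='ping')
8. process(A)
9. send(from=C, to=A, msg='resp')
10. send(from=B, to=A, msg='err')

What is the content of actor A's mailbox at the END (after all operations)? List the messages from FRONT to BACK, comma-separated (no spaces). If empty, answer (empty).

After 1 (process(A)): A:[] B:[] C:[]
After 2 (process(C)): A:[] B:[] C:[]
After 3 (process(A)): A:[] B:[] C:[]
After 4 (send(from=A, to=C, msg='done')): A:[] B:[] C:[done]
After 5 (process(B)): A:[] B:[] C:[done]
After 6 (send(from=C, to=B, msg='stop')): A:[] B:[stop] C:[done]
After 7 (send(from=C, to=B, msg='ping')): A:[] B:[stop,ping] C:[done]
After 8 (process(A)): A:[] B:[stop,ping] C:[done]
After 9 (send(from=C, to=A, msg='resp')): A:[resp] B:[stop,ping] C:[done]
After 10 (send(from=B, to=A, msg='err')): A:[resp,err] B:[stop,ping] C:[done]

Answer: resp,err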